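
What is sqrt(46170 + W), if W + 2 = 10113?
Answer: sqrt(56281) ≈ 237.24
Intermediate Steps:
W = 10111 (W = -2 + 10113 = 10111)
sqrt(46170 + W) = sqrt(46170 + 10111) = sqrt(56281)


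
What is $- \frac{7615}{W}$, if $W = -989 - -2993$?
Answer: $- \frac{7615}{2004} \approx -3.7999$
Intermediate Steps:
$W = 2004$ ($W = -989 + 2993 = 2004$)
$- \frac{7615}{W} = - \frac{7615}{2004}$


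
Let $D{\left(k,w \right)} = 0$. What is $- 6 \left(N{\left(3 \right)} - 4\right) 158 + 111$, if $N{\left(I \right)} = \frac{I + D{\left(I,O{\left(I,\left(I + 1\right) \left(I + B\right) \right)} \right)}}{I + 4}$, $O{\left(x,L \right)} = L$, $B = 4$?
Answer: $\frac{24477}{7} \approx 3496.7$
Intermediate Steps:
$N{\left(I \right)} = \frac{I}{4 + I}$ ($N{\left(I \right)} = \frac{I + 0}{I + 4} = \frac{I}{4 + I}$)
$- 6 \left(N{\left(3 \right)} - 4\right) 158 + 111 = - 6 \left(\frac{3}{4 + 3} - 4\right) 158 + 111 = - 6 \left(\frac{3}{7} - 4\right) 158 + 111 = \left(-6\right) \left(- \frac{25}{7}\right) 158 + 111 = \frac{150}{7} \cdot 158 + 111 = \frac{23700}{7} + 111 = \frac{24477}{7}$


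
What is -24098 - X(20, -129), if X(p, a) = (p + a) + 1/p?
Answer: -479781/20 ≈ -23989.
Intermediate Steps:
X(p, a) = a + p + 1/p (X(p, a) = (a + p) + 1/p = a + p + 1/p)
-24098 - X(20, -129) = -24098 - (-129 + 20 + 1/20) = -24098 - 1*(-2179/20) = -24098 + 2179/20 = -479781/20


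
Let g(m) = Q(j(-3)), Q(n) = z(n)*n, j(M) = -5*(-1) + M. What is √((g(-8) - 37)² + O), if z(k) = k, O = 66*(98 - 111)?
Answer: √231 ≈ 15.199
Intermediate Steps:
O = -858 (O = 66*(-13) = -858)
j(M) = 5 + M
Q(n) = n² (Q(n) = n*n = n²)
g(m) = 4 (g(m) = (5 - 3)² = 2² = 4)
√((g(-8) - 37)² + O) = √((4 - 37)² - 858) = √((-33)² - 858) = √(1089 - 858) = √231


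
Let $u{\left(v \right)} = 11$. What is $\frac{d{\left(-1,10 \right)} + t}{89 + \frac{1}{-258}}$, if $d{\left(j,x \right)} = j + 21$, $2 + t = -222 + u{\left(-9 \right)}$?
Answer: $- \frac{49794}{22961} \approx -2.1686$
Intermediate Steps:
$t = -213$ ($t = -2 + \left(-222 + 11\right) = -2 - 211 = -213$)
$d{\left(j,x \right)} = 21 + j$
$\frac{d{\left(-1,10 \right)} + t}{89 + \frac{1}{-258}} = \frac{\left(21 - 1\right) - 213}{89 + \frac{1}{-258}} = \frac{20 - 213}{89 - \frac{1}{258}} = - \frac{193}{\frac{22961}{258}} = \left(-193\right) \frac{258}{22961} = - \frac{49794}{22961}$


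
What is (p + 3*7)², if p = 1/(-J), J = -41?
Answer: 743044/1681 ≈ 442.02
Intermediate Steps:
p = 1/41 (p = 1/(-1*(-41)) = 1/41 ≈ 0.024390)
(p + 3*7)² = (1/41 + 3*7)² = (1/41 + 21)² = (862/41)² = 743044/1681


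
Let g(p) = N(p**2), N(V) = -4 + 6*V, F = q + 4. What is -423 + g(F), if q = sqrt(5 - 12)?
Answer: -373 + 48*I*sqrt(7) ≈ -373.0 + 127.0*I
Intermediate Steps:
q = I*sqrt(7) (q = sqrt(-7) = I*sqrt(7) ≈ 2.6458*I)
F = 4 + I*sqrt(7) (F = I*sqrt(7) + 4 = 4 + I*sqrt(7) ≈ 4.0 + 2.6458*I)
g(p) = -4 + 6*p**2
-423 + g(F) = -423 + (-4 + 6*(4 + I*sqrt(7))**2) = -427 + 6*(4 + I*sqrt(7))**2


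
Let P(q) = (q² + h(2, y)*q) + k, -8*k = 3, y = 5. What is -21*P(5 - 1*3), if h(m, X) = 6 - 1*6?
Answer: -609/8 ≈ -76.125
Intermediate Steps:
k = -3/8 (k = -⅛*3 = -3/8 ≈ -0.37500)
h(m, X) = 0 (h(m, X) = 6 - 6 = 0)
P(q) = -3/8 + q² (P(q) = (q² + 0*q) - 3/8 = (q² + 0) - 3/8 = q² - 3/8 = -3/8 + q²)
-21*P(5 - 1*3) = -21*(-3/8 + (5 - 1*3)²) = -21*(-3/8 + (5 - 3)²) = -21*(-3/8 + 2²) = -21*(-3/8 + 4) = -21*29/8 = -609/8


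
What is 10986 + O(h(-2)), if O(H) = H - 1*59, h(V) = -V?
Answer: 10929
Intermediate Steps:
O(H) = -59 + H (O(H) = H - 59 = -59 + H)
10986 + O(h(-2)) = 10986 + (-59 - 1*(-2)) = 10986 + (-59 + 2) = 10986 - 57 = 10929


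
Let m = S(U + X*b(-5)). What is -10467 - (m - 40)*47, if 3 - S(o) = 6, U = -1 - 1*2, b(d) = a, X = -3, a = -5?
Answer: -8446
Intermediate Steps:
b(d) = -5
U = -3 (U = -1 - 2 = -3)
S(o) = -3 (S(o) = 3 - 1*6 = 3 - 6 = -3)
m = -3
-10467 - (m - 40)*47 = -10467 - (-3 - 40)*47 = -10467 - (-43)*47 = -10467 - 1*(-2021) = -10467 + 2021 = -8446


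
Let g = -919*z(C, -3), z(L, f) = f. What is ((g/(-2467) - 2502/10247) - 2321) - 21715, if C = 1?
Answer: -607648855977/25279349 ≈ -24037.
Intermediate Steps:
g = 2757 (g = -919*(-3) = 2757)
((g/(-2467) - 2502/10247) - 2321) - 21715 = ((2757/(-2467) - 2502/10247) - 2321) - 21715 = ((2757*(-1/2467) - 2502*1/10247) - 2321) - 21715 = ((-2757/2467 - 2502/10247) - 2321) - 21715 = (-34423413/25279349 - 2321) - 21715 = -58707792442/25279349 - 21715 = -607648855977/25279349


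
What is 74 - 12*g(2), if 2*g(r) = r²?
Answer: 50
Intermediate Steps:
g(r) = r²/2
74 - 12*g(2) = 74 - 6*2² = 74 - 6*4 = 74 - 12*2 = 74 - 24 = 50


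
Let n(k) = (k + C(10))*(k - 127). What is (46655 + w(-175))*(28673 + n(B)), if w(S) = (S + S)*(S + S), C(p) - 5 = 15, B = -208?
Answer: 15503563215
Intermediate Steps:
C(p) = 20 (C(p) = 5 + 15 = 20)
w(S) = 4*S**2 (w(S) = (2*S)*(2*S) = 4*S**2)
n(k) = (-127 + k)*(20 + k) (n(k) = (k + 20)*(k - 127) = (20 + k)*(-127 + k) = (-127 + k)*(20 + k))
(46655 + w(-175))*(28673 + n(B)) = (46655 + 4*(-175)**2)*(28673 + (-2540 + (-208)**2 - 107*(-208))) = (46655 + 4*30625)*(28673 + (-2540 + 43264 + 22256)) = (46655 + 122500)*(28673 + 62980) = 169155*91653 = 15503563215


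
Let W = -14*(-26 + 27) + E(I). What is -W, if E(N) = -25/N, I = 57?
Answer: 823/57 ≈ 14.439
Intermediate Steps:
W = -823/57 (W = -14*(-26 + 27) - 25/57 = -14*1 - 25*1/57 = -14 - 25/57 = -823/57 ≈ -14.439)
-W = -1*(-823/57) = 823/57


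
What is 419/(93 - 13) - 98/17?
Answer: -717/1360 ≈ -0.52721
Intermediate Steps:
419/(93 - 13) - 98/17 = 419/80 - 98*1/17 = 419*(1/80) - 98/17 = 419/80 - 98/17 = -717/1360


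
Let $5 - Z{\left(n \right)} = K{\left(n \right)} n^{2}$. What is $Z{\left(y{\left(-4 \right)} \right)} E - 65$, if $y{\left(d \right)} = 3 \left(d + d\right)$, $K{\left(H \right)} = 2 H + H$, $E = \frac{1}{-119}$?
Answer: $- \frac{49212}{119} \approx -413.55$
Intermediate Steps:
$E = - \frac{1}{119} \approx -0.0084034$
$K{\left(H \right)} = 3 H$
$y{\left(d \right)} = 6 d$ ($y{\left(d \right)} = 3 \cdot 2 d = 6 d$)
$Z{\left(n \right)} = 5 - 3 n^{3}$ ($Z{\left(n \right)} = 5 - 3 n n^{2} = 5 - 3 n^{3}$)
$Z{\left(y{\left(-4 \right)} \right)} E - 65 = \left(5 - 3 \left(6 \left(-4\right)\right)^{3}\right) \left(- \frac{1}{119}\right) - 65 = \left(5 - 3 \left(-24\right)^{3}\right) \left(- \frac{1}{119}\right) - 65 = \left(5 - -41472\right) \left(- \frac{1}{119}\right) - 65 = \left(5 + 41472\right) \left(- \frac{1}{119}\right) - 65 = 41477 \left(- \frac{1}{119}\right) - 65 = - \frac{41477}{119} - 65 = - \frac{49212}{119}$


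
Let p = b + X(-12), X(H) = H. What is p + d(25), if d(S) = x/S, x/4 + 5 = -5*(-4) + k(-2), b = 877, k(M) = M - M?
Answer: 4337/5 ≈ 867.40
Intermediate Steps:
k(M) = 0
x = 60 (x = -20 + 4*(-5*(-4) + 0) = -20 + 4*(20 + 0) = -20 + 4*20 = -20 + 80 = 60)
d(S) = 60/S
p = 865 (p = 877 - 12 = 865)
p + d(25) = 865 + 60/25 = 865 + 60*(1/25) = 865 + 12/5 = 4337/5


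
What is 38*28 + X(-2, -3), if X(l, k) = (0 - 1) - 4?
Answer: 1059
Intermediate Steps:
X(l, k) = -5 (X(l, k) = -1 - 4 = -5)
38*28 + X(-2, -3) = 38*28 - 5 = 1064 - 5 = 1059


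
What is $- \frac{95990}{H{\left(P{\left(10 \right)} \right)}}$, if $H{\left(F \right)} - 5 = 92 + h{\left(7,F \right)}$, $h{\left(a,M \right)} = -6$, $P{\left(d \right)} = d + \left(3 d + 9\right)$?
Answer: $- \frac{95990}{91} \approx -1054.8$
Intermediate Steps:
$P{\left(d \right)} = 9 + 4 d$ ($P{\left(d \right)} = d + \left(9 + 3 d\right) = 9 + 4 d$)
$H{\left(F \right)} = 91$ ($H{\left(F \right)} = 5 + \left(92 - 6\right) = 5 + 86 = 91$)
$- \frac{95990}{H{\left(P{\left(10 \right)} \right)}} = - \frac{95990}{91}$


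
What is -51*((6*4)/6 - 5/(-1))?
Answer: -459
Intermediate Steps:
-51*((6*4)/6 - 5/(-1)) = -51*(24*(⅙) - 5*(-1)) = -51*(4 + 5) = -51*9 = -459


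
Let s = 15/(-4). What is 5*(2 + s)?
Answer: -35/4 ≈ -8.7500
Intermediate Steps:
s = -15/4 (s = 15*(-¼) = -15/4 ≈ -3.7500)
5*(2 + s) = 5*(2 - 15/4) = 5*(-7/4) = -35/4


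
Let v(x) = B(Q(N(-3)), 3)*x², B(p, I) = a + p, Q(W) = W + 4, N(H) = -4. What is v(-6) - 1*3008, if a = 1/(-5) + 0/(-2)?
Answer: -15076/5 ≈ -3015.2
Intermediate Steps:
a = -⅕ (a = 1*(-⅕) + 0*(-½) = -⅕ + 0 = -⅕ ≈ -0.20000)
Q(W) = 4 + W
B(p, I) = -⅕ + p
v(x) = -x²/5 (v(x) = (-⅕ + (4 - 4))*x² = (-⅕ + 0)*x² = -x²/5)
v(-6) - 1*3008 = -⅕*(-6)² - 1*3008 = -⅕*36 - 3008 = -36/5 - 3008 = -15076/5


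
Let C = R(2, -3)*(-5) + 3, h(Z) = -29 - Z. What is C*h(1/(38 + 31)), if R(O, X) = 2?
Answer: 14014/69 ≈ 203.10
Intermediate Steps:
C = -7 (C = 2*(-5) + 3 = -10 + 3 = -7)
C*h(1/(38 + 31)) = -7*(-29 - 1/(38 + 31)) = -7*(-29 - 1/69) = -7*(-2002/69) = 14014/69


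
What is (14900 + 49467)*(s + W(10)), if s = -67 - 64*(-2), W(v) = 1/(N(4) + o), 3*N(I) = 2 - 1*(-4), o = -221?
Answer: 859814386/219 ≈ 3.9261e+6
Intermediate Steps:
N(I) = 2 (N(I) = (2 - 1*(-4))/3 = (2 + 4)/3 = (⅓)*6 = 2)
W(v) = -1/219 (W(v) = 1/(2 - 221) = 1/(-219) = -1/219)
s = 61 (s = -67 + 128 = 61)
(14900 + 49467)*(s + W(10)) = (14900 + 49467)*(61 - 1/219) = 64367*(13358/219) = 859814386/219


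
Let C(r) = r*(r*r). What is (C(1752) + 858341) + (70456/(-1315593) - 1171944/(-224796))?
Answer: 132556340167459672799/24645003669 ≈ 5.3786e+9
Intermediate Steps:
C(r) = r³ (C(r) = r*r² = r³)
(C(1752) + 858341) + (70456/(-1315593) - 1171944/(-224796)) = (1752³ + 858341) + (70456/(-1315593) - 1171944/(-224796)) = (5377771008 + 858341) + (70456*(-1/1315593) - 1171944*(-1/224796)) = 5378629349 + (-70456/1315593 + 97662/18733) = 5378629349 + 127163591318/24645003669 = 132556340167459672799/24645003669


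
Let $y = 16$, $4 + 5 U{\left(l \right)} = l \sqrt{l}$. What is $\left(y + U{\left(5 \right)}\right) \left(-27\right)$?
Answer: $- \frac{2052}{5} - 27 \sqrt{5} \approx -470.77$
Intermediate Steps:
$U{\left(l \right)} = - \frac{4}{5} + \frac{l^{\frac{3}{2}}}{5}$ ($U{\left(l \right)} = - \frac{4}{5} + \frac{l \sqrt{l}}{5} = - \frac{4}{5} + \frac{l^{\frac{3}{2}}}{5}$)
$\left(y + U{\left(5 \right)}\right) \left(-27\right) = \left(16 - \left(\frac{4}{5} - \frac{5^{\frac{3}{2}}}{5}\right)\right) \left(-27\right) = \left(16 - \left(\frac{4}{5} - \frac{5 \sqrt{5}}{5}\right)\right) \left(-27\right) = \left(16 - \left(\frac{4}{5} - \sqrt{5}\right)\right) \left(-27\right) = \left(\frac{76}{5} + \sqrt{5}\right) \left(-27\right) = - \frac{2052}{5} - 27 \sqrt{5}$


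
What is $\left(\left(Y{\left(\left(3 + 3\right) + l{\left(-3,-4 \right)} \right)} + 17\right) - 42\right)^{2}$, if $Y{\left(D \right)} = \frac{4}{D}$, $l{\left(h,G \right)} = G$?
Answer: $529$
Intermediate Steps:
$\left(\left(Y{\left(\left(3 + 3\right) + l{\left(-3,-4 \right)} \right)} + 17\right) - 42\right)^{2} = \left(\left(\frac{4}{\left(3 + 3\right) - 4} + 17\right) - 42\right)^{2} = \left(\left(\frac{4}{6 - 4} + 17\right) - 42\right)^{2} = \left(\left(\frac{4}{2} + 17\right) - 42\right)^{2} = \left(\left(4 \cdot \frac{1}{2} + 17\right) - 42\right)^{2} = \left(\left(2 + 17\right) - 42\right)^{2} = \left(19 - 42\right)^{2} = \left(-23\right)^{2} = 529$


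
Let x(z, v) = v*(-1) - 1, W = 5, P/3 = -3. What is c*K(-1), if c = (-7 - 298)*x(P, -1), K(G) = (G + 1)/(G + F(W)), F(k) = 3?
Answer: 0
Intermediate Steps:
P = -9 (P = 3*(-3) = -9)
x(z, v) = -1 - v (x(z, v) = -v - 1 = -1 - v)
K(G) = (1 + G)/(3 + G) (K(G) = (G + 1)/(G + 3) = (1 + G)/(3 + G))
c = 0 (c = (-7 - 298)*(-1 - 1*(-1)) = -305*(-1 + 1) = -305*0 = 0)
c*K(-1) = 0*((1 - 1)/(3 - 1)) = 0*(0/2) = 0*((1/2)*0) = 0*0 = 0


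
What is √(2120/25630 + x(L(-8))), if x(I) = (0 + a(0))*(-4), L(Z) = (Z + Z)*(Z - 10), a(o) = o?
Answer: 2*√135839/2563 ≈ 0.28760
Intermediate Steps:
L(Z) = 2*Z*(-10 + Z) (L(Z) = (2*Z)*(-10 + Z) = 2*Z*(-10 + Z))
x(I) = 0 (x(I) = (0 + 0)*(-4) = 0*(-4) = 0)
√(2120/25630 + x(L(-8))) = √(2120/25630 + 0) = √(2120*(1/25630) + 0) = √(212/2563 + 0) = √(212/2563) = 2*√135839/2563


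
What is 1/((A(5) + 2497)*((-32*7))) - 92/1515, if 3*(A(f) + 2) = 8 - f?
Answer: -17146361/282347520 ≈ -0.060728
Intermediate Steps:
A(f) = 2/3 - f/3 (A(f) = -2 + (8 - f)/3 = -2 + (8/3 - f/3) = 2/3 - f/3)
1/((A(5) + 2497)*((-32*7))) - 92/1515 = 1/(((2/3 - 1/3*5) + 2497)*((-32*7))) - 92/1515 = 1/(((2/3 - 5/3) + 2497)*(-224)) - 92*1/1515 = -1/224/(-1 + 2497) - 92/1515 = -1/224/2496 - 92/1515 = (1/2496)*(-1/224) - 92/1515 = -1/559104 - 92/1515 = -17146361/282347520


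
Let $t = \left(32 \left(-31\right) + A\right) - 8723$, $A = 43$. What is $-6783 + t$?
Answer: $-16455$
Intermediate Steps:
$t = -9672$ ($t = \left(32 \left(-31\right) + 43\right) - 8723 = \left(-992 + 43\right) - 8723 = -949 - 8723 = -9672$)
$-6783 + t = -6783 - 9672 = -16455$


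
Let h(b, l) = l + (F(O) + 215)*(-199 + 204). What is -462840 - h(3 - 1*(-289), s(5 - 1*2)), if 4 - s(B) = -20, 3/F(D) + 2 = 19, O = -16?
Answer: -7886978/17 ≈ -4.6394e+5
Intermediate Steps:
F(D) = 3/17 (F(D) = 3/(-2 + 19) = 3/17)
s(B) = 24 (s(B) = 4 - 1*(-20) = 4 + 20 = 24)
h(b, l) = 18290/17 + l (h(b, l) = l + (3/17 + 215)*(-199 + 204) = l + (3658/17)*5 = l + 18290/17 = 18290/17 + l)
-462840 - h(3 - 1*(-289), s(5 - 1*2)) = -462840 - (18290/17 + 24) = -462840 - 1*18698/17 = -462840 - 18698/17 = -7886978/17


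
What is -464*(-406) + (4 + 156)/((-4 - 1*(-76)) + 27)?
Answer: 18650176/99 ≈ 1.8839e+5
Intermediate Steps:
-464*(-406) + (4 + 156)/((-4 - 1*(-76)) + 27) = 188384 + 160/((-4 + 76) + 27) = 188384 + 160/(72 + 27) = 188384 + 160/99 = 18650176/99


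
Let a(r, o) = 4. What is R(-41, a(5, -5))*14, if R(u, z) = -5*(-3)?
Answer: 210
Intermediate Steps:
R(u, z) = 15
R(-41, a(5, -5))*14 = 15*14 = 210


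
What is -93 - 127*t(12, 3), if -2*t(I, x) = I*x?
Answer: 2193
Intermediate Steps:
t(I, x) = -I*x/2
-93 - 127*t(12, 3) = -93 - (-127)*12*3/2 = -93 - 127*(-18) = -93 + 2286 = 2193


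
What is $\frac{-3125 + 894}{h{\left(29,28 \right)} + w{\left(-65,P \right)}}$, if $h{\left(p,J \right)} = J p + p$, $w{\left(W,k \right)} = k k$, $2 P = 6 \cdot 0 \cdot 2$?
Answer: $- \frac{2231}{841} \approx -2.6528$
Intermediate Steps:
$P = 0$ ($P = \frac{6 \cdot 0 \cdot 2}{2} = \frac{0 \cdot 2}{2} = \frac{1}{2} \cdot 0 = 0$)
$w{\left(W,k \right)} = k^{2}$
$h{\left(p,J \right)} = p + J p$
$\frac{-3125 + 894}{h{\left(29,28 \right)} + w{\left(-65,P \right)}} = \frac{-3125 + 894}{29 \left(1 + 28\right) + 0^{2}} = - \frac{2231}{29 \cdot 29 + 0} = - \frac{2231}{841 + 0} = - \frac{2231}{841}$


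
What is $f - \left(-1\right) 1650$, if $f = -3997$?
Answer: $-2347$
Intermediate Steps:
$f - \left(-1\right) 1650 = -3997 - \left(-1\right) 1650 = -3997 - -1650 = -3997 + 1650 = -2347$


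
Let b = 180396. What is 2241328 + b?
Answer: 2421724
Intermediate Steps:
2241328 + b = 2241328 + 180396 = 2421724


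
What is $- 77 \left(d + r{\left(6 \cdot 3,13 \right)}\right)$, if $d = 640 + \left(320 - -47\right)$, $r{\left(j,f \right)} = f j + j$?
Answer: $-96943$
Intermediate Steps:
$r{\left(j,f \right)} = j + f j$
$d = 1007$ ($d = 640 + \left(320 + 47\right) = 640 + 367 = 1007$)
$- 77 \left(d + r{\left(6 \cdot 3,13 \right)}\right) = - 77 \left(1007 + 6 \cdot 3 \left(1 + 13\right)\right) = - 77 \left(1007 + 18 \cdot 14\right) = - 77 \left(1007 + 252\right) = \left(-77\right) 1259 = -96943$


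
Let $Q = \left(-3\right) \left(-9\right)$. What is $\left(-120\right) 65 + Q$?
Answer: $-7773$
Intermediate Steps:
$Q = 27$
$\left(-120\right) 65 + Q = \left(-120\right) 65 + 27 = -7800 + 27 = -7773$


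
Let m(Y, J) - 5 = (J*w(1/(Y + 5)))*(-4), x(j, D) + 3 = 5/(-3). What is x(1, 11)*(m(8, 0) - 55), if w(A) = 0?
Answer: 700/3 ≈ 233.33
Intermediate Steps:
x(j, D) = -14/3 (x(j, D) = -3 + 5/(-3) = -3 + 5*(-1/3) = -3 - 5/3 = -14/3)
m(Y, J) = 5 (m(Y, J) = 5 + (J*0)*(-4) = 5 + 0*(-4) = 5 + 0 = 5)
x(1, 11)*(m(8, 0) - 55) = -14*(5 - 55)/3 = -14/3*(-50) = 700/3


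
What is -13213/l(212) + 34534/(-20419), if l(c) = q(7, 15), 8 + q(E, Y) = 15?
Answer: -38576855/20419 ≈ -1889.3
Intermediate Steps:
q(E, Y) = 7 (q(E, Y) = -8 + 15 = 7)
l(c) = 7
-13213/l(212) + 34534/(-20419) = -13213/7 + 34534/(-20419) = -13213*⅐ + 34534*(-1/20419) = -13213/7 - 34534/20419 = -38576855/20419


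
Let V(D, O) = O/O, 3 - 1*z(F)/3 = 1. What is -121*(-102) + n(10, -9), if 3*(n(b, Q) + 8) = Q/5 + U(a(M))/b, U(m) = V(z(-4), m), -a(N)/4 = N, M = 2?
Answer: 370003/30 ≈ 12333.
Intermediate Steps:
z(F) = 6 (z(F) = 9 - 3*1 = 9 - 3 = 6)
a(N) = -4*N
V(D, O) = 1
U(m) = 1
n(b, Q) = -8 + 1/(3*b) + Q/15 (n(b, Q) = -8 + (Q/5 + 1/b)/3 = -8 + (1/b + Q/5)/3 = -8 + (1/(3*b) + Q/15) = -8 + 1/(3*b) + Q/15)
-121*(-102) + n(10, -9) = -121*(-102) + (1/15)*(5 + 10*(-120 - 9))/10 = 12342 + (1/15)*(⅒)*(5 + 10*(-129)) = 12342 + (1/15)*(⅒)*(5 - 1290) = 12342 + (1/15)*(⅒)*(-1285) = 12342 - 257/30 = 370003/30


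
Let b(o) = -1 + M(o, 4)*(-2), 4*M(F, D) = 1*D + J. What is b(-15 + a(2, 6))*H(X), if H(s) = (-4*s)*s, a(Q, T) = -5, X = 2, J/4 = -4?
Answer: -80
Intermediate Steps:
J = -16 (J = 4*(-4) = -16)
M(F, D) = -4 + D/4 (M(F, D) = (1*D - 16)/4 = (D - 16)/4 = (-16 + D)/4 = -4 + D/4)
H(s) = -4*s²
b(o) = 5 (b(o) = -1 + (-4 + (¼)*4)*(-2) = -1 + (-4 + 1)*(-2) = -1 - 3*(-2) = -1 + 6 = 5)
b(-15 + a(2, 6))*H(X) = 5*(-4*2²) = 5*(-4*4) = 5*(-16) = -80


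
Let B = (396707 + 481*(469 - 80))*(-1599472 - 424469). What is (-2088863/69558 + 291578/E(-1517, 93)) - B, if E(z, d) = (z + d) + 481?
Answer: 77505517454903165731/65593194 ≈ 1.1816e+12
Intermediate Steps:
E(z, d) = 481 + d + z (E(z, d) = (d + z) + 481 = 481 + d + z)
B = -1181609138856 (B = (396707 + 481*389)*(-2023941) = (396707 + 187109)*(-2023941) = 583816*(-2023941) = -1181609138856)
(-2088863/69558 + 291578/E(-1517, 93)) - B = (-2088863/69558 + 291578/(481 + 93 - 1517)) - 1*(-1181609138856) = (-2088863*1/69558 + 291578/(-943)) + 1181609138856 = (-2088863/69558 + 291578*(-1/943)) + 1181609138856 = (-2088863/69558 - 291578/943) + 1181609138856 = -22251380333/65593194 + 1181609138856 = 77505517454903165731/65593194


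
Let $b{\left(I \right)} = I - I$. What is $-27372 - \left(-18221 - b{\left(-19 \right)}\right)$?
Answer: $-9151$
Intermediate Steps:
$b{\left(I \right)} = 0$
$-27372 - \left(-18221 - b{\left(-19 \right)}\right) = -27372 - \left(-18221 - 0\right) = -27372 - \left(-18221 + 0\right) = -27372 - -18221 = -27372 + 18221 = -9151$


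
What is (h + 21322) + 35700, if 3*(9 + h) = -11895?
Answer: 53048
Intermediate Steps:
h = -3974 (h = -9 + (1/3)*(-11895) = -9 - 3965 = -3974)
(h + 21322) + 35700 = (-3974 + 21322) + 35700 = 17348 + 35700 = 53048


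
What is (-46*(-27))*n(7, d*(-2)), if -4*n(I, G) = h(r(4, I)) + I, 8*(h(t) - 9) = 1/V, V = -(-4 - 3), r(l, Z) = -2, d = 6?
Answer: -557037/112 ≈ -4973.5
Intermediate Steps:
V = 7 (V = -1*(-7) = 7)
h(t) = 505/56 (h(t) = 9 + (⅛)/7 = 9 + (⅛)*(⅐) = 9 + 1/56 = 505/56)
n(I, G) = -505/224 - I/4 (n(I, G) = -(505/56 + I)/4 = -505/224 - I/4)
(-46*(-27))*n(7, d*(-2)) = (-46*(-27))*(-505/224 - ¼*7) = 1242*(-505/224 - 7/4) = 1242*(-897/224) = -557037/112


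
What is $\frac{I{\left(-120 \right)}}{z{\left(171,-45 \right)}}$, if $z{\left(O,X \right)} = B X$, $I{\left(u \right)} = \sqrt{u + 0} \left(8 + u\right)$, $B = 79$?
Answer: $\frac{224 i \sqrt{30}}{3555} \approx 0.34512 i$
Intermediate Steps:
$I{\left(u \right)} = \sqrt{u} \left(8 + u\right)$
$z{\left(O,X \right)} = 79 X$
$\frac{I{\left(-120 \right)}}{z{\left(171,-45 \right)}} = \frac{\sqrt{-120} \left(8 - 120\right)}{79 \left(-45\right)} = \frac{2 i \sqrt{30} \left(-112\right)}{-3555} = - 224 i \sqrt{30} \left(- \frac{1}{3555}\right) = \frac{224 i \sqrt{30}}{3555}$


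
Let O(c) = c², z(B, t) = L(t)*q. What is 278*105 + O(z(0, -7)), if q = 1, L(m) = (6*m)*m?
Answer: 115626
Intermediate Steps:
L(m) = 6*m²
z(B, t) = 6*t² (z(B, t) = (6*t²)*1 = 6*t²)
278*105 + O(z(0, -7)) = 278*105 + (6*(-7)²)² = 29190 + (6*49)² = 29190 + 294² = 29190 + 86436 = 115626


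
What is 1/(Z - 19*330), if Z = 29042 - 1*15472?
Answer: 1/7300 ≈ 0.00013699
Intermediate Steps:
Z = 13570 (Z = 29042 - 15472 = 13570)
1/(Z - 19*330) = 1/(13570 - 19*330) = 1/(13570 - 6270) = 1/7300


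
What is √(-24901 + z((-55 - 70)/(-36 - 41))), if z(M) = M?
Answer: 6*I*√4100789/77 ≈ 157.8*I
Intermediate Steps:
√(-24901 + z((-55 - 70)/(-36 - 41))) = √(-24901 + (-55 - 70)/(-36 - 41)) = √(-24901 - 125/(-77)) = √(-24901 - 125*(-1/77)) = √(-24901 + 125/77) = √(-1917252/77) = 6*I*√4100789/77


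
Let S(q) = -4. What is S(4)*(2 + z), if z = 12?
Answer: -56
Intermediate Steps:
S(4)*(2 + z) = -4*(2 + 12) = -4*14 = -56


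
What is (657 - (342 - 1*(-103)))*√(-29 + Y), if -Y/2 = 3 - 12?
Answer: 212*I*√11 ≈ 703.12*I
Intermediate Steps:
Y = 18 (Y = -2*(3 - 12) = -2*(-9) = 18)
(657 - (342 - 1*(-103)))*√(-29 + Y) = (657 - (342 - 1*(-103)))*√(-29 + 18) = (657 - (342 + 103))*√(-11) = (657 - 1*445)*(I*√11) = (657 - 445)*(I*√11) = 212*(I*√11) = 212*I*√11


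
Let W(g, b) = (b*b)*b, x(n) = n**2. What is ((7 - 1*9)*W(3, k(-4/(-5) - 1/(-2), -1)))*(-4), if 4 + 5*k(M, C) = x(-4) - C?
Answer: 17576/125 ≈ 140.61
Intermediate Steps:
k(M, C) = 12/5 - C/5 (k(M, C) = -4/5 + ((-4)**2 - C)/5 = -4/5 + (16 - C)/5 = -4/5 + (16/5 - C/5) = 12/5 - C/5)
W(g, b) = b**3 (W(g, b) = b**2*b = b**3)
((7 - 1*9)*W(3, k(-4/(-5) - 1/(-2), -1)))*(-4) = ((7 - 1*9)*(12/5 - 1/5*(-1))**3)*(-4) = ((7 - 9)*(12/5 + 1/5)**3)*(-4) = -2*(13/5)**3*(-4) = -2*2197/125*(-4) = -4394/125*(-4) = 17576/125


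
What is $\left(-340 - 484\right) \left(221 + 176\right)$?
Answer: $-327128$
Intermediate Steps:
$\left(-340 - 484\right) \left(221 + 176\right) = \left(-824\right) 397 = -327128$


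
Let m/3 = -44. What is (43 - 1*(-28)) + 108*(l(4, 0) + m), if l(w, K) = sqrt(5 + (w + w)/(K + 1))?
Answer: -14185 + 108*sqrt(13) ≈ -13796.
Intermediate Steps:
l(w, K) = sqrt(5 + 2*w/(1 + K)) (l(w, K) = sqrt(5 + (2*w)/(1 + K)) = sqrt(5 + 2*w/(1 + K)))
m = -132 (m = 3*(-44) = -132)
(43 - 1*(-28)) + 108*(l(4, 0) + m) = (43 - 1*(-28)) + 108*(sqrt((5 + 2*4 + 5*0)/(1 + 0)) - 132) = (43 + 28) + 108*(sqrt((5 + 8 + 0)/1) - 132) = 71 + 108*(sqrt(1*13) - 132) = 71 + 108*(sqrt(13) - 132) = 71 + 108*(-132 + sqrt(13)) = 71 + (-14256 + 108*sqrt(13)) = -14185 + 108*sqrt(13)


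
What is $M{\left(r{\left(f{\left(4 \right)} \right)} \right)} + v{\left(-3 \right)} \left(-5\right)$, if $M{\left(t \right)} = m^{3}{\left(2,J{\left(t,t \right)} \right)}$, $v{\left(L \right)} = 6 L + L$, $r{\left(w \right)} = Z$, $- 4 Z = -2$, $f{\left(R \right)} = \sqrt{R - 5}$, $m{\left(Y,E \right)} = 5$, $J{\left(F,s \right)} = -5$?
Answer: $230$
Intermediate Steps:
$f{\left(R \right)} = \sqrt{-5 + R}$
$Z = \frac{1}{2}$ ($Z = \left(- \frac{1}{4}\right) \left(-2\right) = \frac{1}{2} \approx 0.5$)
$r{\left(w \right)} = \frac{1}{2}$
$v{\left(L \right)} = 7 L$
$M{\left(t \right)} = 125$ ($M{\left(t \right)} = 5^{3} = 125$)
$M{\left(r{\left(f{\left(4 \right)} \right)} \right)} + v{\left(-3 \right)} \left(-5\right) = 125 + 7 \left(-3\right) \left(-5\right) = 125 - -105 = 125 + 105 = 230$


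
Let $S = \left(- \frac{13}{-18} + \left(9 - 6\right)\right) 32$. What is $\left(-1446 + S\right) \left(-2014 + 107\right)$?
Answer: $\frac{22773394}{9} \approx 2.5304 \cdot 10^{6}$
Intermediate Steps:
$S = \frac{1072}{9}$ ($S = \left(\left(-13\right) \left(- \frac{1}{18}\right) + 3\right) 32 = \left(\frac{13}{18} + 3\right) 32 = \frac{67}{18} \cdot 32 = \frac{1072}{9} \approx 119.11$)
$\left(-1446 + S\right) \left(-2014 + 107\right) = \left(-1446 + \frac{1072}{9}\right) \left(-2014 + 107\right) = \left(- \frac{11942}{9}\right) \left(-1907\right) = \frac{22773394}{9}$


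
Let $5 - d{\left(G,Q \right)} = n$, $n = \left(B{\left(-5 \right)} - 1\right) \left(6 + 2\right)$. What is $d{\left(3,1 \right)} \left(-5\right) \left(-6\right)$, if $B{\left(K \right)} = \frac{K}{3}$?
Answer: $790$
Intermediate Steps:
$B{\left(K \right)} = \frac{K}{3}$ ($B{\left(K \right)} = K \frac{1}{3} = \frac{K}{3}$)
$n = - \frac{64}{3}$ ($n = \left(\frac{1}{3} \left(-5\right) - 1\right) \left(6 + 2\right) = \left(- \frac{5}{3} - 1\right) 8 = \left(- \frac{8}{3}\right) 8 = - \frac{64}{3} \approx -21.333$)
$d{\left(G,Q \right)} = \frac{79}{3}$ ($d{\left(G,Q \right)} = 5 - - \frac{64}{3} = 5 + \frac{64}{3} = \frac{79}{3}$)
$d{\left(3,1 \right)} \left(-5\right) \left(-6\right) = \frac{79}{3} \left(-5\right) \left(-6\right) = \left(- \frac{395}{3}\right) \left(-6\right) = 790$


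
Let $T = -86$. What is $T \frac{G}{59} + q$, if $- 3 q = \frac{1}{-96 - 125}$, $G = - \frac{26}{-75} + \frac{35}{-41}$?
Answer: $\frac{9896943}{13364975} \approx 0.74051$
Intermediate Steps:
$G = - \frac{1559}{3075}$ ($G = \left(-26\right) \left(- \frac{1}{75}\right) + 35 \left(- \frac{1}{41}\right) = \frac{26}{75} - \frac{35}{41} = - \frac{1559}{3075} \approx -0.50699$)
$q = \frac{1}{663}$ ($q = - \frac{1}{3 \left(-96 - 125\right)} = - \frac{1}{3 \left(-221\right)} = \left(- \frac{1}{3}\right) \left(- \frac{1}{221}\right) = \frac{1}{663} \approx 0.0015083$)
$T \frac{G}{59} + q = - 86 \left(- \frac{1559}{3075 \cdot 59}\right) + \frac{1}{663} = - 86 \left(\left(- \frac{1559}{3075}\right) \frac{1}{59}\right) + \frac{1}{663} = \left(-86\right) \left(- \frac{1559}{181425}\right) + \frac{1}{663} = \frac{134074}{181425} + \frac{1}{663} = \frac{9896943}{13364975}$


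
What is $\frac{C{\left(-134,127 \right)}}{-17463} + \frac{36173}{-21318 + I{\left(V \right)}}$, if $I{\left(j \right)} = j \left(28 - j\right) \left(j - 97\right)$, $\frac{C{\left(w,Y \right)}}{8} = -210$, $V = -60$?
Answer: $\frac{662842553}{4701284082} \approx 0.14099$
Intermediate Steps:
$C{\left(w,Y \right)} = -1680$ ($C{\left(w,Y \right)} = 8 \left(-210\right) = -1680$)
$I{\left(j \right)} = j \left(-97 + j\right) \left(28 - j\right)$ ($I{\left(j \right)} = j \left(28 - j\right) \left(-97 + j\right) = j \left(-97 + j\right) \left(28 - j\right)$)
$\frac{C{\left(-134,127 \right)}}{-17463} + \frac{36173}{-21318 + I{\left(V \right)}} = - \frac{1680}{-17463} + \frac{36173}{-21318 - 60 \left(-2716 - \left(-60\right)^{2} + 125 \left(-60\right)\right)} = \left(-1680\right) \left(- \frac{1}{17463}\right) + \frac{36173}{-21318 - 60 \left(-2716 - 3600 - 7500\right)} = \frac{560}{5821} + \frac{36173}{-21318 - 60 \left(-2716 - 3600 - 7500\right)} = \frac{560}{5821} + \frac{36173}{-21318 - -828960} = \frac{560}{5821} + \frac{36173}{-21318 + 828960} = \frac{560}{5821} + \frac{36173}{807642} = \frac{662842553}{4701284082}$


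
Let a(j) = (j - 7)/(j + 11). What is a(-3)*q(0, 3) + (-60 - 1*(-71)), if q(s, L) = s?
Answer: 11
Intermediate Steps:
a(j) = (-7 + j)/(11 + j)
a(-3)*q(0, 3) + (-60 - 1*(-71)) = ((-7 - 3)/(11 - 3))*0 + (-60 - 1*(-71)) = (-10/8)*0 + (-60 + 71) = ((1/8)*(-10))*0 + 11 = -5/4*0 + 11 = 0 + 11 = 11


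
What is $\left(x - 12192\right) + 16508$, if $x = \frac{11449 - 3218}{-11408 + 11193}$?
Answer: $\frac{919709}{215} \approx 4277.7$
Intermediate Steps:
$x = - \frac{8231}{215}$ ($x = \frac{8231}{-215} = 8231 \left(- \frac{1}{215}\right) = - \frac{8231}{215} \approx -38.284$)
$\left(x - 12192\right) + 16508 = \left(- \frac{8231}{215} - 12192\right) + 16508 = - \frac{2629511}{215} + 16508 = \frac{919709}{215}$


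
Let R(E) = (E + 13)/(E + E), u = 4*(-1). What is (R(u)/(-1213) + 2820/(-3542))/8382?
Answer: -4555567/48017080496 ≈ -9.4874e-5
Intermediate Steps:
u = -4
R(E) = (13 + E)/(2*E) (R(E) = (13 + E)/((2*E)) = (13 + E)*(1/(2*E)) = (13 + E)/(2*E))
(R(u)/(-1213) + 2820/(-3542))/8382 = (((½)*(13 - 4)/(-4))/(-1213) + 2820/(-3542))/8382 = (((½)*(-¼)*9)*(-1/1213) + 2820*(-1/3542))*(1/8382) = (-9/8*(-1/1213) - 1410/1771)*(1/8382) = (9/9704 - 1410/1771)*(1/8382) = -13666701/17185784*1/8382 = -4555567/48017080496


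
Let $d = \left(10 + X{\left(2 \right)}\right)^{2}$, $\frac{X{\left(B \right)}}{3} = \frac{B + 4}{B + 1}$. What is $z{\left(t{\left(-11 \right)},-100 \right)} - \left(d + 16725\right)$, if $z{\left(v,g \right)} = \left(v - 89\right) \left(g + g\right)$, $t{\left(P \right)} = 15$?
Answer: $-2181$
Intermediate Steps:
$X{\left(B \right)} = \frac{3 \left(4 + B\right)}{1 + B}$ ($X{\left(B \right)} = 3 \frac{B + 4}{B + 1} = 3 \frac{4 + B}{1 + B} = \frac{3 \left(4 + B\right)}{1 + B}$)
$z{\left(v,g \right)} = 2 g \left(-89 + v\right)$ ($z{\left(v,g \right)} = \left(-89 + v\right) 2 g = 2 g \left(-89 + v\right)$)
$d = 256$ ($d = \left(10 + \frac{3 \left(4 + 2\right)}{1 + 2}\right)^{2} = \left(10 + 3 \cdot \frac{1}{3} \cdot 6\right)^{2} = \left(10 + 6\right)^{2} = 16^{2} = 256$)
$z{\left(t{\left(-11 \right)},-100 \right)} - \left(d + 16725\right) = 2 \left(-100\right) \left(-89 + 15\right) - \left(256 + 16725\right) = 2 \left(-100\right) \left(-74\right) - 16981 = 14800 - 16981 = -2181$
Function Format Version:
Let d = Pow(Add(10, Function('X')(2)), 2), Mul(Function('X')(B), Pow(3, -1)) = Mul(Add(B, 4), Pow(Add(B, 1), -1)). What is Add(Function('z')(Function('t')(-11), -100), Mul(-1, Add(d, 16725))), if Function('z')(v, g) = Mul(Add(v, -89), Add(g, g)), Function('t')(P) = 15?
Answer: -2181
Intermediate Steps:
Function('X')(B) = Mul(3, Pow(Add(1, B), -1), Add(4, B)) (Function('X')(B) = Mul(3, Mul(Add(B, 4), Pow(Add(B, 1), -1))) = Mul(3, Mul(Add(4, B), Pow(Add(1, B), -1))) = Mul(3, Mul(Pow(Add(1, B), -1), Add(4, B))) = Mul(3, Pow(Add(1, B), -1), Add(4, B)))
Function('z')(v, g) = Mul(2, g, Add(-89, v)) (Function('z')(v, g) = Mul(Add(-89, v), Mul(2, g)) = Mul(2, g, Add(-89, v)))
d = 256 (d = Pow(Add(10, Mul(3, Pow(Add(1, 2), -1), Add(4, 2))), 2) = Pow(Add(10, Mul(3, Pow(3, -1), 6)), 2) = Pow(Add(10, Mul(3, Rational(1, 3), 6)), 2) = Pow(Add(10, 6), 2) = Pow(16, 2) = 256)
Add(Function('z')(Function('t')(-11), -100), Mul(-1, Add(d, 16725))) = Add(Mul(2, -100, Add(-89, 15)), Mul(-1, Add(256, 16725))) = Add(Mul(2, -100, -74), Mul(-1, 16981)) = Add(14800, -16981) = -2181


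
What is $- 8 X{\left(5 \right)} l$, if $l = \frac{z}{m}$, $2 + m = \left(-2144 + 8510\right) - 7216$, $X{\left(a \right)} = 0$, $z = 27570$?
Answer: $0$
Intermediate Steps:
$m = -852$ ($m = -2 + \left(\left(-2144 + 8510\right) - 7216\right) = -2 + \left(6366 - 7216\right) = -2 - 850 = -852$)
$l = - \frac{4595}{142}$ ($l = \frac{27570}{-852} = 27570 \left(- \frac{1}{852}\right) = - \frac{4595}{142} \approx -32.359$)
$- 8 X{\left(5 \right)} l = \left(-8\right) 0 \left(- \frac{4595}{142}\right) = 0 \left(- \frac{4595}{142}\right) = 0$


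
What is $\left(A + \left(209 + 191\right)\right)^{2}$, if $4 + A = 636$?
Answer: $1065024$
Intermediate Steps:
$A = 632$ ($A = -4 + 636 = 632$)
$\left(A + \left(209 + 191\right)\right)^{2} = \left(632 + \left(209 + 191\right)\right)^{2} = \left(632 + 400\right)^{2} = 1032^{2} = 1065024$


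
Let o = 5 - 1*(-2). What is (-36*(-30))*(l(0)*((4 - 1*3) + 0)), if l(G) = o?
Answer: 7560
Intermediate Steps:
o = 7 (o = 5 + 2 = 7)
l(G) = 7
(-36*(-30))*(l(0)*((4 - 1*3) + 0)) = (-36*(-30))*(7*((4 - 1*3) + 0)) = 1080*(7*((4 - 3) + 0)) = 1080*(7*(1 + 0)) = 1080*(7*1) = 1080*7 = 7560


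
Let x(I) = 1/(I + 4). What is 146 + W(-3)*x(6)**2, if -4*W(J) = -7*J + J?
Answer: 29191/200 ≈ 145.96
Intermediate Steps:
W(J) = 3*J/2 (W(J) = -(-7*J + J)/4 = -(-3)*J/2 = 3*J/2)
x(I) = 1/(4 + I)
146 + W(-3)*x(6)**2 = 146 + ((3/2)*(-3))*(1/(4 + 6))**2 = 146 - 9*(1/10)**2/2 = 146 - 9/2*1/100 = 146 - 9/200 = 29191/200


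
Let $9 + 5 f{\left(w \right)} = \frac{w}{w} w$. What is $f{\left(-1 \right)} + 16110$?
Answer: $16108$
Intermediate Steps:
$f{\left(w \right)} = - \frac{9}{5} + \frac{w}{5}$ ($f{\left(w \right)} = - \frac{9}{5} + \frac{\frac{w}{w} w}{5} = - \frac{9}{5} + \frac{1 w}{5} = - \frac{9}{5} + \frac{w}{5}$)
$f{\left(-1 \right)} + 16110 = \left(- \frac{9}{5} + \frac{1}{5} \left(-1\right)\right) + 16110 = \left(- \frac{9}{5} - \frac{1}{5}\right) + 16110 = -2 + 16110 = 16108$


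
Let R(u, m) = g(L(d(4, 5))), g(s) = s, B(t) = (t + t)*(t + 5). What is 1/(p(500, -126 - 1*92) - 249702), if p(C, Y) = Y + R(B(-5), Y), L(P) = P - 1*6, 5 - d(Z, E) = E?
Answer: -1/249926 ≈ -4.0012e-6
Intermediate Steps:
B(t) = 2*t*(5 + t) (B(t) = (2*t)*(5 + t) = 2*t*(5 + t))
d(Z, E) = 5 - E
L(P) = -6 + P (L(P) = P - 6 = -6 + P)
R(u, m) = -6 (R(u, m) = -6 + (5 - 1*5) = -6 + (5 - 5) = -6 + 0 = -6)
p(C, Y) = -6 + Y (p(C, Y) = Y - 6 = -6 + Y)
1/(p(500, -126 - 1*92) - 249702) = 1/((-6 + (-126 - 1*92)) - 249702) = 1/((-6 + (-126 - 92)) - 249702) = 1/((-6 - 218) - 249702) = 1/(-224 - 249702) = 1/(-249926) = -1/249926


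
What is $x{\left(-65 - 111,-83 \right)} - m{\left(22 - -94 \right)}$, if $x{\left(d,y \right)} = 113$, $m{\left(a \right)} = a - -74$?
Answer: $-77$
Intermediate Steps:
$m{\left(a \right)} = 74 + a$ ($m{\left(a \right)} = a + 74 = 74 + a$)
$x{\left(-65 - 111,-83 \right)} - m{\left(22 - -94 \right)} = 113 - \left(74 + \left(22 - -94\right)\right) = 113 - \left(74 + \left(22 + 94\right)\right) = 113 - \left(74 + 116\right) = 113 - 190 = -77$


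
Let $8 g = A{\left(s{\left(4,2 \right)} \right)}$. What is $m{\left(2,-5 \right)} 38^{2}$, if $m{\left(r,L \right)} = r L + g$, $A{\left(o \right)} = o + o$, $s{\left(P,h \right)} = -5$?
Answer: $-16245$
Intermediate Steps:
$A{\left(o \right)} = 2 o$
$g = - \frac{5}{4}$ ($g = \frac{2 \left(-5\right)}{8} = \frac{1}{8} \left(-10\right) = - \frac{5}{4} \approx -1.25$)
$m{\left(r,L \right)} = - \frac{5}{4} + L r$ ($m{\left(r,L \right)} = r L - \frac{5}{4} = L r - \frac{5}{4} = - \frac{5}{4} + L r$)
$m{\left(2,-5 \right)} 38^{2} = \left(- \frac{5}{4} - 10\right) 38^{2} = \left(- \frac{5}{4} - 10\right) 1444 = \left(- \frac{45}{4}\right) 1444 = -16245$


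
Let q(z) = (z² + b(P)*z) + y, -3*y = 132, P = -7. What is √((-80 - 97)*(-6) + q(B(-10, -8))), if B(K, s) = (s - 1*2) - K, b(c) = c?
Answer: √1018 ≈ 31.906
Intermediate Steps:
y = -44 (y = -⅓*132 = -44)
B(K, s) = -2 + s - K (B(K, s) = (s - 2) - K = (-2 + s) - K = -2 + s - K)
q(z) = -44 + z² - 7*z (q(z) = (z² - 7*z) - 44 = -44 + z² - 7*z)
√((-80 - 97)*(-6) + q(B(-10, -8))) = √((-80 - 97)*(-6) + (-44 + (-2 - 8 - 1*(-10))² - 7*(-2 - 8 - 1*(-10)))) = √(-177*(-6) + (-44 + (-2 - 8 + 10)² - 7*(-2 - 8 + 10))) = √(1062 + (-44 + 0² - 7*0)) = √(1062 + (-44 + 0 + 0)) = √(1062 - 44) = √1018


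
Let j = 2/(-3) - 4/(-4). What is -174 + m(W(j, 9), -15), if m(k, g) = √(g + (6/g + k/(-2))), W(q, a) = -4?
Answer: -174 + I*√335/5 ≈ -174.0 + 3.6606*I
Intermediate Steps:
j = ⅓ (j = 2*(-⅓) - 4*(-¼) = -⅔ + 1 = ⅓ ≈ 0.33333)
m(k, g) = √(g + 6/g - k/2) (m(k, g) = √(g + (6/g + k*(-½))) = √(g + (6/g - k/2)) = √(g + 6/g - k/2))
-174 + m(W(j, 9), -15) = -174 + √(-2*(-4) + 4*(-15) + 24/(-15))/2 = -174 + √(8 - 60 + 24*(-1/15))/2 = -174 + √(8 - 60 - 8/5)/2 = -174 + √(-268/5)/2 = -174 + (2*I*√335/5)/2 = -174 + I*√335/5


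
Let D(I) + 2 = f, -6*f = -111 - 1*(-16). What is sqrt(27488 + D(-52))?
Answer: sqrt(990066)/6 ≈ 165.84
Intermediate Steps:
f = 95/6 (f = -(-111 - 1*(-16))/6 = -(-111 + 16)/6 = -1/6*(-95) = 95/6 ≈ 15.833)
D(I) = 83/6 (D(I) = -2 + 95/6 = 83/6)
sqrt(27488 + D(-52)) = sqrt(27488 + 83/6) = sqrt(165011/6) = sqrt(990066)/6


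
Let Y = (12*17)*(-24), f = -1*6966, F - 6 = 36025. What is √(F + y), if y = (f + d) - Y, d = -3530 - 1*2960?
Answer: √27471 ≈ 165.74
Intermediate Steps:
F = 36031 (F = 6 + 36025 = 36031)
d = -6490 (d = -3530 - 2960 = -6490)
f = -6966
Y = -4896 (Y = 204*(-24) = -4896)
y = -8560 (y = (-6966 - 6490) - 1*(-4896) = -13456 + 4896 = -8560)
√(F + y) = √(36031 - 8560) = √27471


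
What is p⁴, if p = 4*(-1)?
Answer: 256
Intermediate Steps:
p = -4
p⁴ = (-4)⁴ = 256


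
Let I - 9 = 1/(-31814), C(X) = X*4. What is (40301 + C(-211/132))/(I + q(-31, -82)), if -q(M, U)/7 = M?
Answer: 42303775708/237268779 ≈ 178.29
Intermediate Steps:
C(X) = 4*X
q(M, U) = -7*M
I = 286325/31814 (I = 9 + 1/(-31814) = 9 - 1/31814 = 286325/31814 ≈ 9.0000)
(40301 + C(-211/132))/(I + q(-31, -82)) = (40301 + 4*(-211/132))/(286325/31814 - 7*(-31)) = (40301 + 4*(-211*1/132))/(286325/31814 + 217) = (40301 + 4*(-211/132))/(7189963/31814) = (40301 - 211/33)*(31814/7189963) = (1329722/33)*(31814/7189963) = 42303775708/237268779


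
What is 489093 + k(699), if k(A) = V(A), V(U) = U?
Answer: 489792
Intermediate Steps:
k(A) = A
489093 + k(699) = 489093 + 699 = 489792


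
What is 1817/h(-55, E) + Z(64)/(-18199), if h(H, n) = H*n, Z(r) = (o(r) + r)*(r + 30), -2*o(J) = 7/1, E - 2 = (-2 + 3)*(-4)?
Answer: 32442013/2001890 ≈ 16.206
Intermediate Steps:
E = -2 (E = 2 + (-2 + 3)*(-4) = 2 + 1*(-4) = 2 - 4 = -2)
o(J) = -7/2 (o(J) = -7/(2*1) = -7/2)
Z(r) = (30 + r)*(-7/2 + r) (Z(r) = (-7/2 + r)*(r + 30) = (-7/2 + r)*(30 + r) = (30 + r)*(-7/2 + r))
1817/h(-55, E) + Z(64)/(-18199) = 1817/((-55*(-2))) + (-105 + 64² + (53/2)*64)/(-18199) = 1817/110 + (-105 + 4096 + 1696)*(-1/18199) = 1817*(1/110) + 5687*(-1/18199) = 1817/110 - 5687/18199 = 32442013/2001890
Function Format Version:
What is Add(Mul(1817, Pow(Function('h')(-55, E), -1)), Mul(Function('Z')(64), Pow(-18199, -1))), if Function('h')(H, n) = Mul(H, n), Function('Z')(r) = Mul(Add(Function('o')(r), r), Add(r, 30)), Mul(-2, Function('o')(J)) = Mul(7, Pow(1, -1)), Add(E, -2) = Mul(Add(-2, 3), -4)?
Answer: Rational(32442013, 2001890) ≈ 16.206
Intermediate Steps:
E = -2 (E = Add(2, Mul(Add(-2, 3), -4)) = Add(2, Mul(1, -4)) = Add(2, -4) = -2)
Function('o')(J) = Rational(-7, 2) (Function('o')(J) = Mul(Rational(-1, 2), Mul(7, Pow(1, -1))) = Mul(Rational(-1, 2), Mul(7, 1)) = Mul(Rational(-1, 2), 7) = Rational(-7, 2))
Function('Z')(r) = Mul(Add(30, r), Add(Rational(-7, 2), r)) (Function('Z')(r) = Mul(Add(Rational(-7, 2), r), Add(r, 30)) = Mul(Add(Rational(-7, 2), r), Add(30, r)) = Mul(Add(30, r), Add(Rational(-7, 2), r)))
Add(Mul(1817, Pow(Function('h')(-55, E), -1)), Mul(Function('Z')(64), Pow(-18199, -1))) = Add(Mul(1817, Pow(Mul(-55, -2), -1)), Mul(Add(-105, Pow(64, 2), Mul(Rational(53, 2), 64)), Pow(-18199, -1))) = Add(Mul(1817, Pow(110, -1)), Mul(Add(-105, 4096, 1696), Rational(-1, 18199))) = Add(Mul(1817, Rational(1, 110)), Mul(5687, Rational(-1, 18199))) = Add(Rational(1817, 110), Rational(-5687, 18199)) = Rational(32442013, 2001890)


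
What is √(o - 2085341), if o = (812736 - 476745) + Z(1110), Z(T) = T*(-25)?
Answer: 10*I*√17771 ≈ 1333.1*I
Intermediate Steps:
Z(T) = -25*T
o = 308241 (o = (812736 - 476745) - 25*1110 = 335991 - 27750 = 308241)
√(o - 2085341) = √(308241 - 2085341) = √(-1777100) = 10*I*√17771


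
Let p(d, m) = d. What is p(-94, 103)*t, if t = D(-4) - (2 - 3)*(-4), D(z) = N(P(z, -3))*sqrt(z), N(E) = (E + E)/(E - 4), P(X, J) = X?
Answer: 376 - 188*I ≈ 376.0 - 188.0*I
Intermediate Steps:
N(E) = 2*E/(-4 + E) (N(E) = (2*E)/(-4 + E) = 2*E/(-4 + E))
D(z) = 2*z**(3/2)/(-4 + z) (D(z) = (2*z/(-4 + z))*sqrt(z) = 2*z**(3/2)/(-4 + z))
t = -4 + 2*I (t = 2*(-4)**(3/2)/(-4 - 4) - (2 - 3)*(-4) = 2*(-8*I)/(-8) - (-1)*(-4) = 2*(-8*I)*(-1/8) - 1*4 = 2*I - 4 = -4 + 2*I ≈ -4.0 + 2.0*I)
p(-94, 103)*t = -94*(-4 + 2*I) = 376 - 188*I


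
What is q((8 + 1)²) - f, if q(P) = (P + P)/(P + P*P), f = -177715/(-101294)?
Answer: -7185021/4153054 ≈ -1.7301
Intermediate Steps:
f = 177715/101294 (f = -177715*(-1/101294) = 177715/101294 ≈ 1.7544)
q(P) = 2*P/(P + P²) (q(P) = (2*P)/(P + P²) = 2*P/(P + P²))
q((8 + 1)²) - f = 2/(1 + (8 + 1)²) - 1*177715/101294 = 2/(1 + 9²) - 177715/101294 = 2/(1 + 81) - 177715/101294 = 2/82 - 177715/101294 = 2*(1/82) - 177715/101294 = 1/41 - 177715/101294 = -7185021/4153054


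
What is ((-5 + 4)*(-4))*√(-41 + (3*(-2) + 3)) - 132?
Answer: -132 + 8*I*√11 ≈ -132.0 + 26.533*I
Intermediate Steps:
((-5 + 4)*(-4))*√(-41 + (3*(-2) + 3)) - 132 = (-1*(-4))*√(-41 + (-6 + 3)) - 132 = 4*√(-41 - 3) - 132 = 4*√(-44) - 132 = 4*(2*I*√11) - 132 = 8*I*√11 - 132 = -132 + 8*I*√11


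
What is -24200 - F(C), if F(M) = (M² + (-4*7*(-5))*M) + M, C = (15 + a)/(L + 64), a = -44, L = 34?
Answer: -232016919/9604 ≈ -24158.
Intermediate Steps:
C = -29/98 (C = (15 - 44)/(34 + 64) = -29/98 ≈ -0.29592)
F(M) = M² + 141*M (F(M) = (M² + (-28*(-5))*M) + M = (M² + 140*M) + M = M² + 141*M)
-24200 - F(C) = -24200 - (-29)*(141 - 29/98)/98 = -24200 - (-29)*13789/(98*98) = -24200 - 1*(-399881/9604) = -24200 + 399881/9604 = -232016919/9604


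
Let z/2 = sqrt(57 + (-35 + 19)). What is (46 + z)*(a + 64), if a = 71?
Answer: 6210 + 270*sqrt(41) ≈ 7938.8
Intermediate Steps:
z = 2*sqrt(41) (z = 2*sqrt(57 + (-35 + 19)) = 2*sqrt(57 - 16) = 2*sqrt(41) ≈ 12.806)
(46 + z)*(a + 64) = (46 + 2*sqrt(41))*(71 + 64) = (46 + 2*sqrt(41))*135 = 6210 + 270*sqrt(41)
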